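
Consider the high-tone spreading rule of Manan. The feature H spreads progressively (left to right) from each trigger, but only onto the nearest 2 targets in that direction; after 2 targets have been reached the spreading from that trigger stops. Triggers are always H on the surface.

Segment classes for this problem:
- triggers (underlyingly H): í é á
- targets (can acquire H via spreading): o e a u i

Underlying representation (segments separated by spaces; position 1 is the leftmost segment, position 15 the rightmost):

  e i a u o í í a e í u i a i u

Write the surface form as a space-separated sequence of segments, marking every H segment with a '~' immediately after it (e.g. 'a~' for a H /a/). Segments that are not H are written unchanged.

From /í/ at 6 rightward: 7 /í/ is itself a trigger — this domain ends here.
From /í/ at 7 rightward: 8 /a/ → H; 9 /e/ → H; bound reached.
From /í/ at 10 rightward: 11 /u/ → H; 12 /i/ → H; bound reached.
Targets with no active source: positions 1 2 3 4 5 13 14 15 stay [-high tone].
H positions on the surface: 6 7 8 9 10 11 12.

e i a u o í~ í~ a~ e~ í~ u~ i~ a i u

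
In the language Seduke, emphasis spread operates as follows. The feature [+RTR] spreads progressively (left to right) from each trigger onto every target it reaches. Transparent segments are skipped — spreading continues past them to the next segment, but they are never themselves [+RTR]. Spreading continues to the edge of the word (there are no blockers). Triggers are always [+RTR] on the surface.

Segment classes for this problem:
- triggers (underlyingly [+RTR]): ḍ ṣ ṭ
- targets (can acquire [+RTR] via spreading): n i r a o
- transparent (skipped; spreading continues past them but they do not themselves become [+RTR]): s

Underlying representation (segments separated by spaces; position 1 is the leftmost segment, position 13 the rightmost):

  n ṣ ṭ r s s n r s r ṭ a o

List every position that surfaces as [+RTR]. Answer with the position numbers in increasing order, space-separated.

From /ṣ/ at 2 rightward: 3 /ṭ/ is itself a trigger — this domain ends here.
From /ṭ/ at 3 rightward: 4 /r/ → [+RTR]; 5 /s/ transparent; 6 /s/ transparent; 7 /n/ → [+RTR]; 8 /r/ → [+RTR]; 9 /s/ transparent; 10 /r/ → [+RTR]; 11 /ṭ/ is itself a trigger — this domain ends here.
From /ṭ/ at 11 rightward: 12 /a/ → [+RTR]; 13 /o/ → [+RTR]; word edge.
Target with no active source: position 1 stays [-emphatic].

2 3 4 7 8 10 11 12 13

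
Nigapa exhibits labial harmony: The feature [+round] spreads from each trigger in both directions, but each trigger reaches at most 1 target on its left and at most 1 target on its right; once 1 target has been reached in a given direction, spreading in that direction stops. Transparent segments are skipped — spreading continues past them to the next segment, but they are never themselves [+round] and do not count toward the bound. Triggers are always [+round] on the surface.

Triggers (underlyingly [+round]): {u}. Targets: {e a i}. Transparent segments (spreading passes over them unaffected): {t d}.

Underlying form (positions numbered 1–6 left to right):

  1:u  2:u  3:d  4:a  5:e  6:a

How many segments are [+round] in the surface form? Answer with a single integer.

From /u/ at 1 rightward: 2 /u/ is itself a trigger — this domain ends here.
From /u/ at 1 leftward: word edge.
From /u/ at 2 rightward: 3 /d/ transparent; 4 /a/ → [+round]; bound reached.
From /u/ at 2 leftward: 1 /u/ is itself a trigger — this domain ends here.
Targets with no active source: positions 5 6 stay [-round].
[+round] positions on the surface: 1 2 4.

3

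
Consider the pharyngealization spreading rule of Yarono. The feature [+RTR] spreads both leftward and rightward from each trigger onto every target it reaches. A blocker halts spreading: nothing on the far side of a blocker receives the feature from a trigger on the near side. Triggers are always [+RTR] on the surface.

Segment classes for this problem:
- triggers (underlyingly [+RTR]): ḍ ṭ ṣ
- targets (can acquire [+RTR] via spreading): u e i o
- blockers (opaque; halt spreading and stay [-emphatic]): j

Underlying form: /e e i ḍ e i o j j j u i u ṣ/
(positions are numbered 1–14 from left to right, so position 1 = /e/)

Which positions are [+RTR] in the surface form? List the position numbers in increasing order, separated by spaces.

1 2 3 4 5 6 7 11 12 13 14

From /ḍ/ at 4 rightward: 5 /e/ → [+RTR]; 6 /i/ → [+RTR]; 7 /o/ → [+RTR]; 8 /j/ blocks.
From /ḍ/ at 4 leftward: 3 /i/ → [+RTR]; 2 /e/ → [+RTR]; 1 /e/ → [+RTR]; word edge.
From /ṣ/ at 14 rightward: word edge.
From /ṣ/ at 14 leftward: 13 /u/ → [+RTR]; 12 /i/ → [+RTR]; 11 /u/ → [+RTR]; 10 /j/ blocks.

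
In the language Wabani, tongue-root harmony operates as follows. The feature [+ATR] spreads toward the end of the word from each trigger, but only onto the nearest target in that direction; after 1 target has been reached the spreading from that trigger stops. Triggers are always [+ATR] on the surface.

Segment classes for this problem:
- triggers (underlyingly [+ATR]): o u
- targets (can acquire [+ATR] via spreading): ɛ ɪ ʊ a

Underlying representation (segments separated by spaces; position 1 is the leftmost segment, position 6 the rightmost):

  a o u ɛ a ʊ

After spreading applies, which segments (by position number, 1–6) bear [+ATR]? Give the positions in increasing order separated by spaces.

From /o/ at 2 rightward: 3 /u/ is itself a trigger — this domain ends here.
From /u/ at 3 rightward: 4 /ɛ/ → [+ATR]; bound reached.
Targets with no active source: positions 1 5 6 stay [-ATR].

2 3 4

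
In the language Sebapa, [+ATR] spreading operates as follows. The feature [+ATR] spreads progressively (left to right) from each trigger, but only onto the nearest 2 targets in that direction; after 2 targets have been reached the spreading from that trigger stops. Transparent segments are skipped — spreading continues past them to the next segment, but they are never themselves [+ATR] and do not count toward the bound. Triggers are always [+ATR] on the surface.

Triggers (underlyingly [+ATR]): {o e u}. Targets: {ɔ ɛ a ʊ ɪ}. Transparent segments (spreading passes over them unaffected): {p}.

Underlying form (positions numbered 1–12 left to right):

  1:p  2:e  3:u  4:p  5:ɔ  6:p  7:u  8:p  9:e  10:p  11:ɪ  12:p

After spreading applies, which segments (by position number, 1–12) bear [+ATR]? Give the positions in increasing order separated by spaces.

From /e/ at 2 rightward: 3 /u/ is itself a trigger — this domain ends here.
From /u/ at 3 rightward: 4 /p/ transparent; 5 /ɔ/ → [+ATR]; 6 /p/ transparent; 7 /u/ is itself a trigger — this domain ends here.
From /u/ at 7 rightward: 8 /p/ transparent; 9 /e/ is itself a trigger — this domain ends here.
From /e/ at 9 rightward: 10 /p/ transparent; 11 /ɪ/ → [+ATR]; 12 /p/ transparent; word edge.

2 3 5 7 9 11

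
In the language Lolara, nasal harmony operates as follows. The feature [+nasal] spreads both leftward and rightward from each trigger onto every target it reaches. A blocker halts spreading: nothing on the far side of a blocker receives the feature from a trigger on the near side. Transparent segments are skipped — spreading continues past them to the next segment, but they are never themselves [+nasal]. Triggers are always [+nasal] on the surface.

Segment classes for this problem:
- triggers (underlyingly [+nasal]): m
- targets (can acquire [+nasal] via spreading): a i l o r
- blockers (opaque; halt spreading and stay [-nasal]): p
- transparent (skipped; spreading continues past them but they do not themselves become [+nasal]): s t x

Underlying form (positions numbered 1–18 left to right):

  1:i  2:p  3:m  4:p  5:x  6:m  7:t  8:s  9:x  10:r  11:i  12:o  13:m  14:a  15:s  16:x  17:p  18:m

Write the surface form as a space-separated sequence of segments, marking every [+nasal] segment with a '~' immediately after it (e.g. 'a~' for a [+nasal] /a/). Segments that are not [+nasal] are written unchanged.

From /m/ at 3 rightward: 4 /p/ blocks.
From /m/ at 3 leftward: 2 /p/ blocks.
From /m/ at 6 rightward: 7 /t/ transparent; 8 /s/ transparent; 9 /x/ transparent; 10 /r/ → [+nasal]; 11 /i/ → [+nasal]; 12 /o/ → [+nasal]; 13 /m/ is itself a trigger — this domain ends here.
From /m/ at 6 leftward: 5 /x/ transparent; 4 /p/ blocks.
From /m/ at 13 rightward: 14 /a/ → [+nasal]; 15 /s/ transparent; 16 /x/ transparent; 17 /p/ blocks.
From /m/ at 13 leftward: 12 /o/ → [+nasal]; 11 /i/ → [+nasal]; 10 /r/ → [+nasal]; 9 /x/ transparent; 8 /s/ transparent; 7 /t/ transparent; 6 /m/ is itself a trigger — this domain ends here.
From /m/ at 18 rightward: word edge.
From /m/ at 18 leftward: 17 /p/ blocks.
Target with no active source: position 1 stays [-nasal].
[+nasal] positions on the surface: 3 6 10 11 12 13 14 18.

i p m~ p x m~ t s x r~ i~ o~ m~ a~ s x p m~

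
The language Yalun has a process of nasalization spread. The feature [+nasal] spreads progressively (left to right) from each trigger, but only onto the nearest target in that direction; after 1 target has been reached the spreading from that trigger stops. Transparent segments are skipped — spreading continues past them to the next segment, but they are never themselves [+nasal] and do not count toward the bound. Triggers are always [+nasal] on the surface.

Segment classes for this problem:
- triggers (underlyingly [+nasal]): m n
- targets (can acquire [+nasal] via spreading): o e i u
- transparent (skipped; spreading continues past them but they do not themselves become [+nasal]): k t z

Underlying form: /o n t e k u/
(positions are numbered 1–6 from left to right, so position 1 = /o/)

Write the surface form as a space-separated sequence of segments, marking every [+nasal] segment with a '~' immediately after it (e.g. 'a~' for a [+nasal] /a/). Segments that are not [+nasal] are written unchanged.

o n~ t e~ k u

From /n/ at 2 rightward: 3 /t/ transparent; 4 /e/ → [+nasal]; bound reached.
Targets with no active source: positions 1 6 stay [-nasal].
[+nasal] positions on the surface: 2 4.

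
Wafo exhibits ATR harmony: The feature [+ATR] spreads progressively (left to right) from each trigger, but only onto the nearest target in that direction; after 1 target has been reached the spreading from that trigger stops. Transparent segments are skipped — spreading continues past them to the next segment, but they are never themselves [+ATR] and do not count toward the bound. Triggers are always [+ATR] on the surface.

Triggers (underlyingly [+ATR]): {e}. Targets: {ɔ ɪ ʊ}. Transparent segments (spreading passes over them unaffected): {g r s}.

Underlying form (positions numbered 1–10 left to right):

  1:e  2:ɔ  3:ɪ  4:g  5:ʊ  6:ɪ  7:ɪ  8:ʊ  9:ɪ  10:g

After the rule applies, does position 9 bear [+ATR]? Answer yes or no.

From /e/ at 1 rightward: 2 /ɔ/ → [+ATR]; bound reached.
Targets with no active source: positions 3 5 6 7 8 9 stay [-ATR].
[+ATR] positions on the surface: 1 2.

no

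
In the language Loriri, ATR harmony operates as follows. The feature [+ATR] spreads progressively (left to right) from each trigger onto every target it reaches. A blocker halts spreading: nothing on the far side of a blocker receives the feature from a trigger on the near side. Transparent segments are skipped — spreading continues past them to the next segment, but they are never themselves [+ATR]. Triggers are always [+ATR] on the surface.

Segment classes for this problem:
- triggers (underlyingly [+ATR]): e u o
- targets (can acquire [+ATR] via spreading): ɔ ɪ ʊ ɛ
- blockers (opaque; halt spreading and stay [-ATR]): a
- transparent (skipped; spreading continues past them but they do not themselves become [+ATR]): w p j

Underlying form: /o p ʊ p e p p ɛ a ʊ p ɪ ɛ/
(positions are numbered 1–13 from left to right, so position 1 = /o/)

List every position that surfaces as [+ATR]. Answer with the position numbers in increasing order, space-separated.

1 3 5 8

From /o/ at 1 rightward: 2 /p/ transparent; 3 /ʊ/ → [+ATR]; 4 /p/ transparent; 5 /e/ is itself a trigger — this domain ends here.
From /e/ at 5 rightward: 6 /p/ transparent; 7 /p/ transparent; 8 /ɛ/ → [+ATR]; 9 /a/ blocks.
Targets with no active source: positions 10 12 13 stay [-ATR].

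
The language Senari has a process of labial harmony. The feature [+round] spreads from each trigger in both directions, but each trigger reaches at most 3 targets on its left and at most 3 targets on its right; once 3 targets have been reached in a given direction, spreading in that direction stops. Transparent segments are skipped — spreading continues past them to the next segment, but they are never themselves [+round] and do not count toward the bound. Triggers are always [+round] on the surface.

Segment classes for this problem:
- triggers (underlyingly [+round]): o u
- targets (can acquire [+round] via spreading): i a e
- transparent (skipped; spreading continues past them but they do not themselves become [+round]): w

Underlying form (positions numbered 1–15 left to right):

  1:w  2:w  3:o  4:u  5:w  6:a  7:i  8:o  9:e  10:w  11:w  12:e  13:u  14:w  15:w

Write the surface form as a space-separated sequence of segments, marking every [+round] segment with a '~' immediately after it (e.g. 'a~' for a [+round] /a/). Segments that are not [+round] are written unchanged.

From /o/ at 3 rightward: 4 /u/ is itself a trigger — this domain ends here.
From /o/ at 3 leftward: 2 /w/ transparent; 1 /w/ transparent; word edge.
From /u/ at 4 rightward: 5 /w/ transparent; 6 /a/ → [+round]; 7 /i/ → [+round]; 8 /o/ is itself a trigger — this domain ends here.
From /u/ at 4 leftward: 3 /o/ is itself a trigger — this domain ends here.
From /o/ at 8 rightward: 9 /e/ → [+round]; 10 /w/ transparent; 11 /w/ transparent; 12 /e/ → [+round]; 13 /u/ is itself a trigger — this domain ends here.
From /o/ at 8 leftward: 7 /i/ → [+round]; 6 /a/ → [+round]; 5 /w/ transparent; 4 /u/ is itself a trigger — this domain ends here.
From /u/ at 13 rightward: 14 /w/ transparent; 15 /w/ transparent; word edge.
From /u/ at 13 leftward: 12 /e/ → [+round]; 11 /w/ transparent; 10 /w/ transparent; 9 /e/ → [+round]; 8 /o/ is itself a trigger — this domain ends here.
[+round] positions on the surface: 3 4 6 7 8 9 12 13.

w w o~ u~ w a~ i~ o~ e~ w w e~ u~ w w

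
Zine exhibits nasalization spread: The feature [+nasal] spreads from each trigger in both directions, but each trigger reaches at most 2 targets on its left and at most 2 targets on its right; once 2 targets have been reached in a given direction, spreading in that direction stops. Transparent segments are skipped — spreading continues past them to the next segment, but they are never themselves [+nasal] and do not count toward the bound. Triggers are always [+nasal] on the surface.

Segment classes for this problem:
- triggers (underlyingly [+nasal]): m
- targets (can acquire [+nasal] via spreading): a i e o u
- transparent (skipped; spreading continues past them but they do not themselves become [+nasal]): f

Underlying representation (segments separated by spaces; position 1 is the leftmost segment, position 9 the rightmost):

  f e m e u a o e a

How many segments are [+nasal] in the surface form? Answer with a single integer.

4

From /m/ at 3 rightward: 4 /e/ → [+nasal]; 5 /u/ → [+nasal]; bound reached.
From /m/ at 3 leftward: 2 /e/ → [+nasal]; 1 /f/ transparent; word edge.
Targets with no active source: positions 6 7 8 9 stay [-nasal].
[+nasal] positions on the surface: 2 3 4 5.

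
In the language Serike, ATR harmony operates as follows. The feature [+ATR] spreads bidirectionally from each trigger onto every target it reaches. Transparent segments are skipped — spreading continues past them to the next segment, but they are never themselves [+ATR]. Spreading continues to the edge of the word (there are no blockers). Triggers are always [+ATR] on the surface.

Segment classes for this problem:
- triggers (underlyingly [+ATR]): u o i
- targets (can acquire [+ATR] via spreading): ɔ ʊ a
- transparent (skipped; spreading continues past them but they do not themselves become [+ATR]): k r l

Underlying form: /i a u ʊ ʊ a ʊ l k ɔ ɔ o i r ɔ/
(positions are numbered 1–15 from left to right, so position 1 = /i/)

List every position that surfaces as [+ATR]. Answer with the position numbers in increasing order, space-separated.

From /i/ at 1 rightward: 2 /a/ → [+ATR]; 3 /u/ is itself a trigger — this domain ends here.
From /i/ at 1 leftward: word edge.
From /u/ at 3 rightward: 4 /ʊ/ → [+ATR]; 5 /ʊ/ → [+ATR]; 6 /a/ → [+ATR]; 7 /ʊ/ → [+ATR]; 8 /l/ transparent; 9 /k/ transparent; 10 /ɔ/ → [+ATR]; 11 /ɔ/ → [+ATR]; 12 /o/ is itself a trigger — this domain ends here.
From /u/ at 3 leftward: 2 /a/ → [+ATR]; 1 /i/ is itself a trigger — this domain ends here.
From /o/ at 12 rightward: 13 /i/ is itself a trigger — this domain ends here.
From /o/ at 12 leftward: 11 /ɔ/ → [+ATR]; 10 /ɔ/ → [+ATR]; 9 /k/ transparent; 8 /l/ transparent; 7 /ʊ/ → [+ATR]; 6 /a/ → [+ATR]; 5 /ʊ/ → [+ATR]; 4 /ʊ/ → [+ATR]; 3 /u/ is itself a trigger — this domain ends here.
From /i/ at 13 rightward: 14 /r/ transparent; 15 /ɔ/ → [+ATR]; word edge.
From /i/ at 13 leftward: 12 /o/ is itself a trigger — this domain ends here.

1 2 3 4 5 6 7 10 11 12 13 15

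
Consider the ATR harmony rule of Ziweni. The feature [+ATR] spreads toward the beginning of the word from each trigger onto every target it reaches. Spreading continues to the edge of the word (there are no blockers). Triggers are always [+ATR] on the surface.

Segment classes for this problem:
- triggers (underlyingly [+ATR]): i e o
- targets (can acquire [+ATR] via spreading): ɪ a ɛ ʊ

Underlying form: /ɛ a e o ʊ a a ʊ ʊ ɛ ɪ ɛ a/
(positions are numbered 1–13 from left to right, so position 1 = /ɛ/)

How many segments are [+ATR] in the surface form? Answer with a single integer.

4

From /e/ at 3 leftward: 2 /a/ → [+ATR]; 1 /ɛ/ → [+ATR]; word edge.
From /o/ at 4 leftward: 3 /e/ is itself a trigger — this domain ends here.
Targets with no active source: positions 5 6 7 8 9 10 11 12 13 stay [-ATR].
[+ATR] positions on the surface: 1 2 3 4.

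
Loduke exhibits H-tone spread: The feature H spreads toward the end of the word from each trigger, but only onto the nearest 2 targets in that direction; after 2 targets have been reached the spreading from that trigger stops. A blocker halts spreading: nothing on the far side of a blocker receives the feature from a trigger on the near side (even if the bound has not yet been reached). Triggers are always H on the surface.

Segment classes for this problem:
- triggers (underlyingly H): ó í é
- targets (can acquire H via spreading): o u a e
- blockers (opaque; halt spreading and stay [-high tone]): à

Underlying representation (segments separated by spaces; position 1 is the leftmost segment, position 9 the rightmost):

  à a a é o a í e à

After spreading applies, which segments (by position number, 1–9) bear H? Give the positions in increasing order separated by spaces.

4 5 6 7 8

From /é/ at 4 rightward: 5 /o/ → H; 6 /a/ → H; bound reached.
From /í/ at 7 rightward: 8 /e/ → H; 9 /à/ blocks.
Targets with no active source: positions 2 3 stay [-high tone].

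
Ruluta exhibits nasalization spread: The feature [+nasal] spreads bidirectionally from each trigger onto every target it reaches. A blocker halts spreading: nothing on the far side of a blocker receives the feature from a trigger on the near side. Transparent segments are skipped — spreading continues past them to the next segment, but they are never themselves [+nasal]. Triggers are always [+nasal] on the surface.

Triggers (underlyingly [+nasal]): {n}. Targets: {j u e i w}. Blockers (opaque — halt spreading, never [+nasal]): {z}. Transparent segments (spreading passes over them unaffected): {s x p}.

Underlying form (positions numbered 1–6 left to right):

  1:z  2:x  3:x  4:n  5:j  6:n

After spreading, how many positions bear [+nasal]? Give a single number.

From /n/ at 4 rightward: 5 /j/ → [+nasal]; 6 /n/ is itself a trigger — this domain ends here.
From /n/ at 4 leftward: 3 /x/ transparent; 2 /x/ transparent; 1 /z/ blocks.
From /n/ at 6 rightward: word edge.
From /n/ at 6 leftward: 5 /j/ → [+nasal]; 4 /n/ is itself a trigger — this domain ends here.
[+nasal] positions on the surface: 4 5 6.

3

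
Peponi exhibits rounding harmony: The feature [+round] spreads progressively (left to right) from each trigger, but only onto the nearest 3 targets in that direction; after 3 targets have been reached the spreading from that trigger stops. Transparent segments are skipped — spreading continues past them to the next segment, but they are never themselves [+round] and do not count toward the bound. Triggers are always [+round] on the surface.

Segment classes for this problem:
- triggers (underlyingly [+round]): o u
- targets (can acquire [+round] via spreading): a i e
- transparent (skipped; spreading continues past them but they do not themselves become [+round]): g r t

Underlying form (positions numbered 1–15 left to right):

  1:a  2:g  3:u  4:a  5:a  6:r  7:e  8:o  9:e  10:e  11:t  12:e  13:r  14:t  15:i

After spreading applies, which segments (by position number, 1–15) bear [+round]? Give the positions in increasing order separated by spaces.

3 4 5 7 8 9 10 12

From /u/ at 3 rightward: 4 /a/ → [+round]; 5 /a/ → [+round]; 6 /r/ transparent; 7 /e/ → [+round]; bound reached.
From /o/ at 8 rightward: 9 /e/ → [+round]; 10 /e/ → [+round]; 11 /t/ transparent; 12 /e/ → [+round]; bound reached.
Targets with no active source: positions 1 15 stay [-round].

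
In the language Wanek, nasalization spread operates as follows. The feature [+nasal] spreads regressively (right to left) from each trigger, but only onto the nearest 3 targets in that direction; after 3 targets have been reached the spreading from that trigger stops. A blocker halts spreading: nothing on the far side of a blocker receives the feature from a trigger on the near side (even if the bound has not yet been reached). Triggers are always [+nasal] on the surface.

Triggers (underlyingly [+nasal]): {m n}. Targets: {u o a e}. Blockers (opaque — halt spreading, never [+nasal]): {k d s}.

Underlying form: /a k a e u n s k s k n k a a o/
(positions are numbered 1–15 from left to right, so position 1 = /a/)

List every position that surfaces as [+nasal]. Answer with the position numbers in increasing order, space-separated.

3 4 5 6 11

From /n/ at 6 leftward: 5 /u/ → [+nasal]; 4 /e/ → [+nasal]; 3 /a/ → [+nasal]; bound reached.
From /n/ at 11 leftward: 10 /k/ blocks.
Targets with no active source: positions 1 13 14 15 stay [-nasal].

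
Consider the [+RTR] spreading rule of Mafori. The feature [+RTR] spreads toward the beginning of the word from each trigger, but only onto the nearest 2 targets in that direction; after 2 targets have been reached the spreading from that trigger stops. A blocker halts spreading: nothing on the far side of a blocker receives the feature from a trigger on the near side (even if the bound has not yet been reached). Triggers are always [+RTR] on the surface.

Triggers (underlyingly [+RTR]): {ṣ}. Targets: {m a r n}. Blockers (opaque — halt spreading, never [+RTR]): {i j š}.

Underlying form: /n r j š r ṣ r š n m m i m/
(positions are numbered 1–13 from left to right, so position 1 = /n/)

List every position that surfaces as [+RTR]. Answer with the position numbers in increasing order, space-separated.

From /ṣ/ at 6 leftward: 5 /r/ → [+RTR]; 4 /š/ blocks.
Targets with no active source: positions 1 2 7 9 10 11 13 stay [-emphatic].

5 6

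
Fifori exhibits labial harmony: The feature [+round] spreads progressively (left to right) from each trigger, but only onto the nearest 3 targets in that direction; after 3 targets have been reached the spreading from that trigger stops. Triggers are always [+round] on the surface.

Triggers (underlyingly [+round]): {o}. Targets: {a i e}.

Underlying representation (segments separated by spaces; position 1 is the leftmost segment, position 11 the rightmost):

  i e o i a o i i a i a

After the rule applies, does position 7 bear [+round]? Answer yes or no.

yes

From /o/ at 3 rightward: 4 /i/ → [+round]; 5 /a/ → [+round]; 6 /o/ is itself a trigger — this domain ends here.
From /o/ at 6 rightward: 7 /i/ → [+round]; 8 /i/ → [+round]; 9 /a/ → [+round]; bound reached.
Targets with no active source: positions 1 2 10 11 stay [-round].
[+round] positions on the surface: 3 4 5 6 7 8 9.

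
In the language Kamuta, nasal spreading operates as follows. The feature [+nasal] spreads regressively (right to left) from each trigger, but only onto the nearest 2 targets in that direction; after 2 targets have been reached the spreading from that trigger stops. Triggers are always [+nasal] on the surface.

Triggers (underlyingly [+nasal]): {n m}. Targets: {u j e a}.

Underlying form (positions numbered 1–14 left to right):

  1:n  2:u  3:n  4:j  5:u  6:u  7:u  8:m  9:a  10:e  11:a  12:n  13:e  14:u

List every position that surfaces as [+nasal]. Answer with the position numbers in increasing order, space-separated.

From /n/ at 1 leftward: word edge.
From /n/ at 3 leftward: 2 /u/ → [+nasal]; 1 /n/ is itself a trigger — this domain ends here.
From /m/ at 8 leftward: 7 /u/ → [+nasal]; 6 /u/ → [+nasal]; bound reached.
From /n/ at 12 leftward: 11 /a/ → [+nasal]; 10 /e/ → [+nasal]; bound reached.
Targets with no active source: positions 4 5 9 13 14 stay [-nasal].

1 2 3 6 7 8 10 11 12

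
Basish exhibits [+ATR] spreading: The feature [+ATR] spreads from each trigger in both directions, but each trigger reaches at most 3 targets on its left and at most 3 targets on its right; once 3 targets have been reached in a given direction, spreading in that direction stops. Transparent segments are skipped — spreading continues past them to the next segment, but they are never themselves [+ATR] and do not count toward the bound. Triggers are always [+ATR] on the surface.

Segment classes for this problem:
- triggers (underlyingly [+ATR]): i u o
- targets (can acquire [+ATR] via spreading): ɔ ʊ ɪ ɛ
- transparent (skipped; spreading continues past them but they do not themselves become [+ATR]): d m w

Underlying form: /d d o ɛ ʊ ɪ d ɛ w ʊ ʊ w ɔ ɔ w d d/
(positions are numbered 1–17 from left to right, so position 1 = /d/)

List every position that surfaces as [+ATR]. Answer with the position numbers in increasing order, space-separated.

3 4 5 6

From /o/ at 3 rightward: 4 /ɛ/ → [+ATR]; 5 /ʊ/ → [+ATR]; 6 /ɪ/ → [+ATR]; bound reached.
From /o/ at 3 leftward: 2 /d/ transparent; 1 /d/ transparent; word edge.
Targets with no active source: positions 8 10 11 13 14 stay [-ATR].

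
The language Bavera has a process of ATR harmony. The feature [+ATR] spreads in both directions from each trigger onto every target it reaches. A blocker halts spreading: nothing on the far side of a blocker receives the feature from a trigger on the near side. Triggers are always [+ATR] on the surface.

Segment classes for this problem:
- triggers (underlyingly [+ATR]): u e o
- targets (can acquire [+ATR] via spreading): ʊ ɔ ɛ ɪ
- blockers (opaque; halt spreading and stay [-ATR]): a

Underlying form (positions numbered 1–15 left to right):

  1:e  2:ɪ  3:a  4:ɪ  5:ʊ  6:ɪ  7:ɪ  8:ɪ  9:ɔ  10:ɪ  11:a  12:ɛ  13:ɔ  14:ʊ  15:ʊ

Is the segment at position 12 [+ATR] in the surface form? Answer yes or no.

From /e/ at 1 rightward: 2 /ɪ/ → [+ATR]; 3 /a/ blocks.
From /e/ at 1 leftward: word edge.
Targets with no active source: positions 4 5 6 7 8 9 10 12 13 14 15 stay [-ATR].
[+ATR] positions on the surface: 1 2.

no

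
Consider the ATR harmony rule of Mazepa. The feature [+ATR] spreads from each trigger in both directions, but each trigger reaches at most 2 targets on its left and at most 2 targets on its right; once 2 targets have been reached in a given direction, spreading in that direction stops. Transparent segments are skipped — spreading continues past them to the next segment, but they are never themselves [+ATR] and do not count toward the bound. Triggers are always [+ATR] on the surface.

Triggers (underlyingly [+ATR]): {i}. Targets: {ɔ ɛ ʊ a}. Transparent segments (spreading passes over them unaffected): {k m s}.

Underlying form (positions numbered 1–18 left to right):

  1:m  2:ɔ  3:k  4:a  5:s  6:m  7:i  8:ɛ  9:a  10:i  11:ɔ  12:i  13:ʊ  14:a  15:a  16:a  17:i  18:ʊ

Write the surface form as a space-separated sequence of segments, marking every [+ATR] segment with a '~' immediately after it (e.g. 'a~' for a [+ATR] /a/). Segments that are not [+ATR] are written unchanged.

m ɔ~ k a~ s m i~ ɛ~ a~ i~ ɔ~ i~ ʊ~ a~ a~ a~ i~ ʊ~

From /i/ at 7 rightward: 8 /ɛ/ → [+ATR]; 9 /a/ → [+ATR]; bound reached.
From /i/ at 7 leftward: 6 /m/ transparent; 5 /s/ transparent; 4 /a/ → [+ATR]; 3 /k/ transparent; 2 /ɔ/ → [+ATR]; bound reached.
From /i/ at 10 rightward: 11 /ɔ/ → [+ATR]; 12 /i/ is itself a trigger — this domain ends here.
From /i/ at 10 leftward: 9 /a/ → [+ATR]; 8 /ɛ/ → [+ATR]; bound reached.
From /i/ at 12 rightward: 13 /ʊ/ → [+ATR]; 14 /a/ → [+ATR]; bound reached.
From /i/ at 12 leftward: 11 /ɔ/ → [+ATR]; 10 /i/ is itself a trigger — this domain ends here.
From /i/ at 17 rightward: 18 /ʊ/ → [+ATR]; word edge.
From /i/ at 17 leftward: 16 /a/ → [+ATR]; 15 /a/ → [+ATR]; bound reached.
[+ATR] positions on the surface: 2 4 7 8 9 10 11 12 13 14 15 16 17 18.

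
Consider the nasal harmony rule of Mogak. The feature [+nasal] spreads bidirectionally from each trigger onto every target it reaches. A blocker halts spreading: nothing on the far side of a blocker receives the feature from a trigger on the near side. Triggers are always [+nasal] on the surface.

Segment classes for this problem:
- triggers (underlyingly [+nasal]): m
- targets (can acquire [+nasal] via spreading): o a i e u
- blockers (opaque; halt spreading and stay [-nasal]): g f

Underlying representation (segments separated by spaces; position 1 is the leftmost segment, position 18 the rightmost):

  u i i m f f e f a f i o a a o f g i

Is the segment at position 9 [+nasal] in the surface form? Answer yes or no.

no

From /m/ at 4 rightward: 5 /f/ blocks.
From /m/ at 4 leftward: 3 /i/ → [+nasal]; 2 /i/ → [+nasal]; 1 /u/ → [+nasal]; word edge.
Targets with no active source: positions 7 9 11 12 13 14 15 18 stay [-nasal].
[+nasal] positions on the surface: 1 2 3 4.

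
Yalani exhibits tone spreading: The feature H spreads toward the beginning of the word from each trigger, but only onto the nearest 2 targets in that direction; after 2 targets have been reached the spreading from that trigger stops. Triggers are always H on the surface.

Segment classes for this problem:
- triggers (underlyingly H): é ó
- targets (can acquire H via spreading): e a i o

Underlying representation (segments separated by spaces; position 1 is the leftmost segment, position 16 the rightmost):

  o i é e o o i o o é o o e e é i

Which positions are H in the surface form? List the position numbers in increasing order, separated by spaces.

From /é/ at 3 leftward: 2 /i/ → H; 1 /o/ → H; bound reached.
From /é/ at 10 leftward: 9 /o/ → H; 8 /o/ → H; bound reached.
From /é/ at 15 leftward: 14 /e/ → H; 13 /e/ → H; bound reached.
Targets with no active source: positions 4 5 6 7 11 12 16 stay [-high tone].

1 2 3 8 9 10 13 14 15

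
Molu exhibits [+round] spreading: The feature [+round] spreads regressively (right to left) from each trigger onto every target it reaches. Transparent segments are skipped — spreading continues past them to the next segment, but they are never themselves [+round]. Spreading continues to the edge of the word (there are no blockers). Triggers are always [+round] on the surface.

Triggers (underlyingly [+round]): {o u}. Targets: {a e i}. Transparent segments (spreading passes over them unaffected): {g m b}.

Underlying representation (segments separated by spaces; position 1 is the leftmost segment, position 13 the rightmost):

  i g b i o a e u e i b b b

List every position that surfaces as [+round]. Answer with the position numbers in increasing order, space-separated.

1 4 5 6 7 8

From /o/ at 5 leftward: 4 /i/ → [+round]; 3 /b/ transparent; 2 /g/ transparent; 1 /i/ → [+round]; word edge.
From /u/ at 8 leftward: 7 /e/ → [+round]; 6 /a/ → [+round]; 5 /o/ is itself a trigger — this domain ends here.
Targets with no active source: positions 9 10 stay [-round].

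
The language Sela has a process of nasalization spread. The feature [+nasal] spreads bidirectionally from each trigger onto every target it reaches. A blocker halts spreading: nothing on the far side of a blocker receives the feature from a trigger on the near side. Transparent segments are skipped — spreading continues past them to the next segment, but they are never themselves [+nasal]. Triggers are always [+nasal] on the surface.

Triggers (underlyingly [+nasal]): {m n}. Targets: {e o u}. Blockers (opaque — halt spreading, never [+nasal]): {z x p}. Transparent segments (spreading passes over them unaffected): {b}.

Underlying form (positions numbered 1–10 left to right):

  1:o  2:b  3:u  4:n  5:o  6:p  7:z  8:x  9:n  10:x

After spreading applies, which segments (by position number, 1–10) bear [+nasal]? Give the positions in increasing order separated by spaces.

1 3 4 5 9

From /n/ at 4 rightward: 5 /o/ → [+nasal]; 6 /p/ blocks.
From /n/ at 4 leftward: 3 /u/ → [+nasal]; 2 /b/ transparent; 1 /o/ → [+nasal]; word edge.
From /n/ at 9 rightward: 10 /x/ blocks.
From /n/ at 9 leftward: 8 /x/ blocks.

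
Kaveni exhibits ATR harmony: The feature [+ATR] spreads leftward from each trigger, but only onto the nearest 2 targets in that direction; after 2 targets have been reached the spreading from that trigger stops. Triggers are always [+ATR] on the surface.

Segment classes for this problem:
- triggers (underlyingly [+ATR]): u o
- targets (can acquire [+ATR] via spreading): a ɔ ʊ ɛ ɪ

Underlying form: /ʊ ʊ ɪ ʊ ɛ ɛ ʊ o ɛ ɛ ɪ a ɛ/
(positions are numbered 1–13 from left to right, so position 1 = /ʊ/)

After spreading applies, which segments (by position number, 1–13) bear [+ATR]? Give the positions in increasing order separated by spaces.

From /o/ at 8 leftward: 7 /ʊ/ → [+ATR]; 6 /ɛ/ → [+ATR]; bound reached.
Targets with no active source: positions 1 2 3 4 5 9 10 11 12 13 stay [-ATR].

6 7 8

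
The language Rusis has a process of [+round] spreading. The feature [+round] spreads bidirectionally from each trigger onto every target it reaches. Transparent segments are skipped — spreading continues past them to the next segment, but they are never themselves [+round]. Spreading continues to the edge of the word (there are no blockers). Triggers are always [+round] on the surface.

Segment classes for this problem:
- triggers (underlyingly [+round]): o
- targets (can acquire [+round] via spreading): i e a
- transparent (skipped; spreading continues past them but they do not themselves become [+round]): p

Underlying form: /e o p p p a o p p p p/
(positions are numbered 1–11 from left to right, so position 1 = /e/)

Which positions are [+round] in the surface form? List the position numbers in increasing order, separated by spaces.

1 2 6 7

From /o/ at 2 rightward: 3 /p/ transparent; 4 /p/ transparent; 5 /p/ transparent; 6 /a/ → [+round]; 7 /o/ is itself a trigger — this domain ends here.
From /o/ at 2 leftward: 1 /e/ → [+round]; word edge.
From /o/ at 7 rightward: 8 /p/ transparent; 9 /p/ transparent; 10 /p/ transparent; 11 /p/ transparent; word edge.
From /o/ at 7 leftward: 6 /a/ → [+round]; 5 /p/ transparent; 4 /p/ transparent; 3 /p/ transparent; 2 /o/ is itself a trigger — this domain ends here.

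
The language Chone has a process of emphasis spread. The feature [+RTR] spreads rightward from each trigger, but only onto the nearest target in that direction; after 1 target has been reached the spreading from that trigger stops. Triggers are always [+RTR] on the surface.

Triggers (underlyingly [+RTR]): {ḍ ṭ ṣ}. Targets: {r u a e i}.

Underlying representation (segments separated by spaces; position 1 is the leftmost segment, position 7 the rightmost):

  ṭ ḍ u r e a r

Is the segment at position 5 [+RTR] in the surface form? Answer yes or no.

From /ṭ/ at 1 rightward: 2 /ḍ/ is itself a trigger — this domain ends here.
From /ḍ/ at 2 rightward: 3 /u/ → [+RTR]; bound reached.
Targets with no active source: positions 4 5 6 7 stay [-emphatic].
[+RTR] positions on the surface: 1 2 3.

no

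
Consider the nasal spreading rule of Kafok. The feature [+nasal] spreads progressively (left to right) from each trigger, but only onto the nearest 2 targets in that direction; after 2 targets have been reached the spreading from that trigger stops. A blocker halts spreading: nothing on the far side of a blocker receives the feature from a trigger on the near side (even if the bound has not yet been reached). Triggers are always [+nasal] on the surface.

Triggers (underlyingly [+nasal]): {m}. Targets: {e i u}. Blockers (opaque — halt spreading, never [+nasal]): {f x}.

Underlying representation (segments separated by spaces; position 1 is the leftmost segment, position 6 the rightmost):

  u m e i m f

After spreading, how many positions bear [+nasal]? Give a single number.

From /m/ at 2 rightward: 3 /e/ → [+nasal]; 4 /i/ → [+nasal]; bound reached.
From /m/ at 5 rightward: 6 /f/ blocks.
Target with no active source: position 1 stays [-nasal].
[+nasal] positions on the surface: 2 3 4 5.

4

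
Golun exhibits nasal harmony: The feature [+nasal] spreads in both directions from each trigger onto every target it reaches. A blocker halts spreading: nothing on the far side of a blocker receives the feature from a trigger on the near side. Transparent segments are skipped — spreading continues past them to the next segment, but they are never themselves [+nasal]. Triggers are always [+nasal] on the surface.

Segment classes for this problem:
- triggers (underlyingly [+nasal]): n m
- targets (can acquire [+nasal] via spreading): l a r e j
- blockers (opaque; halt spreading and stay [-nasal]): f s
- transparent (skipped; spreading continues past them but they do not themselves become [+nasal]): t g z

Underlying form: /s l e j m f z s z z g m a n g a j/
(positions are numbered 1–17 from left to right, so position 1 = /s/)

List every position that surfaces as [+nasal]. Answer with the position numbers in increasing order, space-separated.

2 3 4 5 12 13 14 16 17

From /m/ at 5 rightward: 6 /f/ blocks.
From /m/ at 5 leftward: 4 /j/ → [+nasal]; 3 /e/ → [+nasal]; 2 /l/ → [+nasal]; 1 /s/ blocks.
From /m/ at 12 rightward: 13 /a/ → [+nasal]; 14 /n/ is itself a trigger — this domain ends here.
From /m/ at 12 leftward: 11 /g/ transparent; 10 /z/ transparent; 9 /z/ transparent; 8 /s/ blocks.
From /n/ at 14 rightward: 15 /g/ transparent; 16 /a/ → [+nasal]; 17 /j/ → [+nasal]; word edge.
From /n/ at 14 leftward: 13 /a/ → [+nasal]; 12 /m/ is itself a trigger — this domain ends here.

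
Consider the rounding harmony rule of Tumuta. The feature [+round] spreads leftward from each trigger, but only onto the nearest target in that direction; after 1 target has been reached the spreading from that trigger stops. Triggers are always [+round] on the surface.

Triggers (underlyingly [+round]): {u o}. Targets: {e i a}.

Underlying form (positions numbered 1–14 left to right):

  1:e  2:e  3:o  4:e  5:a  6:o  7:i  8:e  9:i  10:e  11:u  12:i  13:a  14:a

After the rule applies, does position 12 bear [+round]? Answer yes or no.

no

From /o/ at 3 leftward: 2 /e/ → [+round]; bound reached.
From /o/ at 6 leftward: 5 /a/ → [+round]; bound reached.
From /u/ at 11 leftward: 10 /e/ → [+round]; bound reached.
Targets with no active source: positions 1 4 7 8 9 12 13 14 stay [-round].
[+round] positions on the surface: 2 3 5 6 10 11.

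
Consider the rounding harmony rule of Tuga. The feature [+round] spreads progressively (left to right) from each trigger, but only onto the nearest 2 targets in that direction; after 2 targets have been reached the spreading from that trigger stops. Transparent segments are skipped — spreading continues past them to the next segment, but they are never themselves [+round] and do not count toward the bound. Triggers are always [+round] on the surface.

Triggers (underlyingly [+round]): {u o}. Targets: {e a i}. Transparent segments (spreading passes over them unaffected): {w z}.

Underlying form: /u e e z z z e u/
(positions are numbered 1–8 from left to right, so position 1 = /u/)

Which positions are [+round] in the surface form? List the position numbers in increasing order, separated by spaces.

From /u/ at 1 rightward: 2 /e/ → [+round]; 3 /e/ → [+round]; bound reached.
From /u/ at 8 rightward: word edge.
Target with no active source: position 7 stays [-round].

1 2 3 8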